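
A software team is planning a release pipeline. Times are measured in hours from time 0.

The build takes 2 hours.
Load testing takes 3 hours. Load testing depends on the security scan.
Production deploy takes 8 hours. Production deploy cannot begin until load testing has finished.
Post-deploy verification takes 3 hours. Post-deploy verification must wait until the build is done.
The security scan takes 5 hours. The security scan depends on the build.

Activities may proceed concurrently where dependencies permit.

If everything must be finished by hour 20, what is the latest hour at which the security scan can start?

Production deploy must finish by hour 20; it takes 8 hours, so it must start by 20 − 8 = hour 12.
Since production deploy (must start by hour 12) depends on it, load testing must finish by hour 12. Backing off its 3-hour duration gives a latest start of hour 9.
The security scan must finish before load testing (must start by hour 9). With a 5-hour duration, the security scan must start by 9 − 5 = hour 4.

4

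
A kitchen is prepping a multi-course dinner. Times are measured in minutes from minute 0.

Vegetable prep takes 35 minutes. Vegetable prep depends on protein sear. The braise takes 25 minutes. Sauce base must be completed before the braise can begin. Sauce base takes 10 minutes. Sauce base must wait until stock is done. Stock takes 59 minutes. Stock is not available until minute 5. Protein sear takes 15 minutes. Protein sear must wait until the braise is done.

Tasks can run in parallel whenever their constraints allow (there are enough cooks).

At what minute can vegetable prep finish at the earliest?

Stock waits on its own release at minute 5, so it starts at minute 5 and finishes at 5 + 59 = minute 64.
Sauce base waits on stock (finishes minute 64), so it starts at minute 64 and finishes at 64 + 10 = minute 74.
After sauce base (finishes minute 74), the braise can start at minute 74 and finishes at minute 99.
Protein sear cannot begin until the braise (finishes minute 99). It runs from minute 99 to 99 + 15 = minute 114.
After protein sear (finishes minute 114), vegetable prep can start at minute 114 and finishes at minute 149.

149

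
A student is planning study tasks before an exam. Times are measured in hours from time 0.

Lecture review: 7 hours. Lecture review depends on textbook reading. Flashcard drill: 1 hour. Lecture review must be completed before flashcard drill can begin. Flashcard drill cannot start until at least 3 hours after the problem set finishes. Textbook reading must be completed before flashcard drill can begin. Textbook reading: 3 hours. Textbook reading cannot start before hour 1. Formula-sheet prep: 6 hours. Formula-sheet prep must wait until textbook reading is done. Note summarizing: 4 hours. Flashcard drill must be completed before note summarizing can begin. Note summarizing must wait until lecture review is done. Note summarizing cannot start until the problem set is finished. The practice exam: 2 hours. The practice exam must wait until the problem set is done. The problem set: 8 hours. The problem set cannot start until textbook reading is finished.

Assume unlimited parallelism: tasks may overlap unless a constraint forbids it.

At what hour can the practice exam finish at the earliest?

After its own release at hour 1, textbook reading can start at hour 1 and finishes at hour 4.
The problem set waits on textbook reading (finishes hour 4), so it starts at hour 4 and finishes at 4 + 8 = hour 12.
The practice exam cannot begin until the problem set (finishes hour 12). It runs from hour 12 to 12 + 2 = hour 14.

14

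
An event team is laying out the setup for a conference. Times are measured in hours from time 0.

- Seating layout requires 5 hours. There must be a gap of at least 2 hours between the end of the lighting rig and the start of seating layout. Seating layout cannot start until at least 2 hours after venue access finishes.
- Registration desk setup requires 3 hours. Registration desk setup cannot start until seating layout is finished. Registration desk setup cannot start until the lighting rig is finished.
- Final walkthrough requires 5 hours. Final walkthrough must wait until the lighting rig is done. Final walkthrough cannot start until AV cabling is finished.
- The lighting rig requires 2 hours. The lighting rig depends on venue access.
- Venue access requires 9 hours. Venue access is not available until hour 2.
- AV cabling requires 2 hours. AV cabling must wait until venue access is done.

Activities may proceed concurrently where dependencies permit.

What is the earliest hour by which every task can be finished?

Venue access cannot begin until its own release at hour 2. It runs from hour 2 to 2 + 9 = hour 11.
After venue access (finishes hour 11), AV cabling can start at hour 11 and finishes at hour 13.
The lighting rig waits on venue access (finishes hour 11), so it starts at hour 11 and finishes at 11 + 2 = hour 13.
Final walkthrough has to wait for the lighting rig (finishes hour 13); AV cabling (finishes hour 13). The latest of these is hour 13, so final walkthrough runs hour 13 to 13 + 5 = hour 18.
For seating layout: the lighting rig (finishes hour 13, plus 2-hour gap → hour 15); venue access (finishes hour 11, plus 2-hour gap → hour 13). Taking the maximum gives a start of hour 15, and it finishes at 15 + 5 = hour 20.
For registration desk setup: seating layout (finishes hour 20); the lighting rig (finishes hour 13). Taking the maximum gives a start of hour 20, and it finishes at 20 + 3 = hour 23.
All tasks are finished once the last one completes. Finish times: Venue access at 11, The lighting rig at 13, AV cabling at 13, Seating layout at 20, Registration desk setup at 23, Final walkthrough at 18. The latest is hour 23.

23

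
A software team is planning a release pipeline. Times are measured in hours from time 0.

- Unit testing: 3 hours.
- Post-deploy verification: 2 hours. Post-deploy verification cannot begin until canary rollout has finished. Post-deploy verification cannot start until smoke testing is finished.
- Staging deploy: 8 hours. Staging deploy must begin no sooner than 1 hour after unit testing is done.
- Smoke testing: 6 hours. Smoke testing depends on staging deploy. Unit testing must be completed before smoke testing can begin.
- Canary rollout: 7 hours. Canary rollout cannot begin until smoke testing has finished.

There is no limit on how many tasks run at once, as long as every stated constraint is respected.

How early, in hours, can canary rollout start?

18

Nothing blocks unit testing, so it runs from hour 0 to hour 3.
Staging deploy waits on unit testing (finishes hour 3, plus 1-hour gap → hour 4), so it starts at hour 4 and finishes at 4 + 8 = hour 12.
Smoke testing needs all of staging deploy (finishes hour 12); unit testing (finishes hour 3). That puts its earliest start at hour 12; it finishes at 12 + 6 = hour 18.
Canary rollout waits on smoke testing (finishes hour 18), so the earliest it can start is hour 18.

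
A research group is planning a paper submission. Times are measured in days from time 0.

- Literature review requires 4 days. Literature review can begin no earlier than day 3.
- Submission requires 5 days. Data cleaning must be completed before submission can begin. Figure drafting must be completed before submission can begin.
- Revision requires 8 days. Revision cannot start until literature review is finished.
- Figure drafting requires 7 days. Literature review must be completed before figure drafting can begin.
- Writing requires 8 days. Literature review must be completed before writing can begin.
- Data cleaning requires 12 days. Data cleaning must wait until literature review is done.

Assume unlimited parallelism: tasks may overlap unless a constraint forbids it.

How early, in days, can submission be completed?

After its own release at day 3, literature review can start at day 3 and finishes at day 7.
Figure drafting waits on literature review (finishes day 7), so it starts at day 7 and finishes at 7 + 7 = day 14.
Data cleaning waits on literature review (finishes day 7), so it starts at day 7 and finishes at 7 + 12 = day 19.
Submission has to wait for data cleaning (finishes day 19); figure drafting (finishes day 14). The latest of these is day 19, so submission runs day 19 to 19 + 5 = day 24.

24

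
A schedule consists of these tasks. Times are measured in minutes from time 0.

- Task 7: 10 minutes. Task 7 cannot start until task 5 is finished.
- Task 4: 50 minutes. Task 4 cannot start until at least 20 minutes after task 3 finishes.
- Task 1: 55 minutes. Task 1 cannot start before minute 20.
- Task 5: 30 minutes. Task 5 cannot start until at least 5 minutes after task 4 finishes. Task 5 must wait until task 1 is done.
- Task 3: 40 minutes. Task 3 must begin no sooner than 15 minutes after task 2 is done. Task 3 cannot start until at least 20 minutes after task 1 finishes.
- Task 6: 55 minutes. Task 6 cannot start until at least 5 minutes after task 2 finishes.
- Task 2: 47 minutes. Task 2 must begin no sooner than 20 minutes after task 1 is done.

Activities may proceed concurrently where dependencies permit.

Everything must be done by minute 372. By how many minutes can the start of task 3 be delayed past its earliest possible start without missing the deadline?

Task 1 cannot begin until its own release at minute 20. It runs from minute 20 to 20 + 55 = minute 75.
Task 2 waits on task 1 (finishes minute 75, plus 20-minute gap → minute 95), so it starts at minute 95 and finishes at 95 + 47 = minute 142.
Task 3 has to wait for task 2 (finishes minute 142, plus 15-minute gap → minute 157); task 1 (finishes minute 75, plus 20-minute gap → minute 95). The latest of these is minute 157, so task 3 runs minute 157 to 157 + 40 = minute 197.

Working backward from the deadline:
Nothing follows task 7; the deadline of minute 372 is its only limit. It must start by 372 − 10 = minute 362.
Task 5 feeds into task 7 (must start by minute 362); so task 5 must finish by minute 362 and therefore start by minute 332.
Task 4 has to be done before task 5 (must start by minute 332, minus 5-minute gap → minute 327). That means finishing by minute 327, i.e. starting by 327 − 50 = minute 277.
Task 3 has to be done before task 4 (must start by minute 277, minus 20-minute gap → minute 257). That means finishing by minute 257, i.e. starting by 257 − 40 = minute 217.
So task 3 can start as early as minute 157 and as late as minute 217, giving 217 − 157 = 60 minutes of slack.

60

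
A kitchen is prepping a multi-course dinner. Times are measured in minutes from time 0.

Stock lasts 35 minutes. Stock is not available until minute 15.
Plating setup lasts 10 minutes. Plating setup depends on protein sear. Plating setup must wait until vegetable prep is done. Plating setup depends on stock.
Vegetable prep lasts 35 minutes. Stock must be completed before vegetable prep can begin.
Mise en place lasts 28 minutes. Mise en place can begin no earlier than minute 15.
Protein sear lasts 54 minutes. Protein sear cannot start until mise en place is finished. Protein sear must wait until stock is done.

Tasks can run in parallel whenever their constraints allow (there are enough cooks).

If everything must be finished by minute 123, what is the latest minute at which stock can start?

To finish by minute 123, plating setup (duration 10) must start no later than minute 113.
Protein sear has to be done before plating setup (must start by minute 113). That means finishing by minute 113, i.e. starting by 113 − 54 = minute 59.
Vegetable prep feeds into plating setup (must start by minute 113); so vegetable prep must finish by minute 113 and therefore start by minute 78.
Stock has several dependents: protein sear (must start by minute 59); vegetable prep (must start by minute 78); plating setup (must start by minute 113). The earliest of those limits is minute 59, so stock must start by 59 − 35 = minute 24.

24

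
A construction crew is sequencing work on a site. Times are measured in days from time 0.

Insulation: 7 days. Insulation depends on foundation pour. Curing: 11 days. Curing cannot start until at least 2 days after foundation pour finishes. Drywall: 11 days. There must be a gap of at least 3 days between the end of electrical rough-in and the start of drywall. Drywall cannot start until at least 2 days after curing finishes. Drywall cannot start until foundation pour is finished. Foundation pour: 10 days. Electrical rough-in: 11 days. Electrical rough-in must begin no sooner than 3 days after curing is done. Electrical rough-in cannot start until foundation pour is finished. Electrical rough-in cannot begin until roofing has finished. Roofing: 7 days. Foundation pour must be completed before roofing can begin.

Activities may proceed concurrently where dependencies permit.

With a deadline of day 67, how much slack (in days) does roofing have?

25

Nothing blocks foundation pour, so it runs from day 0 to day 10.
After foundation pour (finishes day 10), roofing can start at day 10 and finishes at day 17.

Working backward from the deadline:
To finish by day 67, drywall (duration 11) must start no later than day 56.
Electrical rough-in has to be done before drywall (must start by day 56, minus 3-day gap → day 53). That means finishing by day 53, i.e. starting by 53 − 11 = day 42.
Roofing must finish before electrical rough-in (must start by day 42). With a 7-day duration, roofing must start by 42 − 7 = day 35.
So roofing can start as early as day 10 and as late as day 35, giving 35 − 10 = 25 days of slack.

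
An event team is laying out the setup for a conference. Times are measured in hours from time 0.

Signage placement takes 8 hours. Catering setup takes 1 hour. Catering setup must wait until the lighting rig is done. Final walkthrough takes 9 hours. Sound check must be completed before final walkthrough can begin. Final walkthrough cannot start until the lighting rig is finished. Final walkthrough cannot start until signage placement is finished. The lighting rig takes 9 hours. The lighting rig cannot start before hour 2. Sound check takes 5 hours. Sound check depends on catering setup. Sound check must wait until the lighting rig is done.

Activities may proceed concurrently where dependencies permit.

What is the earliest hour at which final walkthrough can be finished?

Nothing blocks signage placement, so it runs from hour 0 to hour 8.
The lighting rig cannot begin until its own release at hour 2. It runs from hour 2 to 2 + 9 = hour 11.
Catering setup cannot begin until the lighting rig (finishes hour 11). It runs from hour 11 to 11 + 1 = hour 12.
Sound check has to wait for catering setup (finishes hour 12); the lighting rig (finishes hour 11). The latest of these is hour 12, so sound check runs hour 12 to 12 + 5 = hour 17.
Final walkthrough needs all of sound check (finishes hour 17); the lighting rig (finishes hour 11); signage placement (finishes hour 8). That puts its earliest start at hour 17; it finishes at 17 + 9 = hour 26.

26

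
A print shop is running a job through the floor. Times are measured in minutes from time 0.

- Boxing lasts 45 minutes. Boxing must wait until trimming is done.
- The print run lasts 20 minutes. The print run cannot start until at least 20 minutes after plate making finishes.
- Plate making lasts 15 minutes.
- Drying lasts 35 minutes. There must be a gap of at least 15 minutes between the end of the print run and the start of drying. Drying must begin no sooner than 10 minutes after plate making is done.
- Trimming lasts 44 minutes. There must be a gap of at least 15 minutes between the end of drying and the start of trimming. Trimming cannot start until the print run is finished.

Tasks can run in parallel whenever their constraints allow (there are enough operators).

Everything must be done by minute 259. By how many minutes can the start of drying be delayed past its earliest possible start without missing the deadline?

Nothing blocks plate making, so it runs from minute 0 to minute 15.
The print run cannot begin until plate making (finishes minute 15, plus 20-minute gap → minute 35). It runs from minute 35 to 35 + 20 = minute 55.
For drying: the print run (finishes minute 55, plus 15-minute gap → minute 70); plate making (finishes minute 15, plus 10-minute gap → minute 25). Taking the maximum gives a start of minute 70, and it finishes at 70 + 35 = minute 105.

Working backward from the deadline:
Boxing has no dependents, so it just needs to finish by minute 259. Starting by 259 − 45 = minute 214 achieves that.
Trimming feeds into boxing (must start by minute 214); so trimming must finish by minute 214 and therefore start by minute 170.
Drying has to be done before trimming (must start by minute 170, minus 15-minute gap → minute 155). That means finishing by minute 155, i.e. starting by 155 − 35 = minute 120.
So drying can start as early as minute 70 and as late as minute 120, giving 120 − 70 = 50 minutes of slack.

50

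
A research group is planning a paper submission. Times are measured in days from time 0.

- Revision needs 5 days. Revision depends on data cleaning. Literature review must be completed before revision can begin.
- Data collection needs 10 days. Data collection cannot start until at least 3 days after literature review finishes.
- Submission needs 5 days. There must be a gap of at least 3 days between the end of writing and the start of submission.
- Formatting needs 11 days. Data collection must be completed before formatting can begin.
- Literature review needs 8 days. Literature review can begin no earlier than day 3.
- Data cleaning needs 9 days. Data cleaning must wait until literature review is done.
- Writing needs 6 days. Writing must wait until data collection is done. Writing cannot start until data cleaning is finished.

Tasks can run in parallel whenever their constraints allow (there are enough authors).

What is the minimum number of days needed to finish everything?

38

After its own release at day 3, literature review can start at day 3 and finishes at day 11.
After literature review (finishes day 11), data cleaning can start at day 11 and finishes at day 20.
Revision needs all of data cleaning (finishes day 20); literature review (finishes day 11). That puts its earliest start at day 20; it finishes at 20 + 5 = day 25.
Data collection waits on literature review (finishes day 11, plus 3-day gap → day 14), so it starts at day 14 and finishes at 14 + 10 = day 24.
Formatting cannot begin until data collection (finishes day 24). It runs from day 24 to 24 + 11 = day 35.
For writing: data collection (finishes day 24); data cleaning (finishes day 20). Taking the maximum gives a start of day 24, and it finishes at 24 + 6 = day 30.
After writing (finishes day 30, plus 3-day gap → day 33), submission can start at day 33 and finishes at day 38.
All tasks are finished once the last one completes. Finish times: Literature review at 11, Data collection at 24, Data cleaning at 20, Writing at 30, Revision at 25, Formatting at 35, Submission at 38. The latest is day 38.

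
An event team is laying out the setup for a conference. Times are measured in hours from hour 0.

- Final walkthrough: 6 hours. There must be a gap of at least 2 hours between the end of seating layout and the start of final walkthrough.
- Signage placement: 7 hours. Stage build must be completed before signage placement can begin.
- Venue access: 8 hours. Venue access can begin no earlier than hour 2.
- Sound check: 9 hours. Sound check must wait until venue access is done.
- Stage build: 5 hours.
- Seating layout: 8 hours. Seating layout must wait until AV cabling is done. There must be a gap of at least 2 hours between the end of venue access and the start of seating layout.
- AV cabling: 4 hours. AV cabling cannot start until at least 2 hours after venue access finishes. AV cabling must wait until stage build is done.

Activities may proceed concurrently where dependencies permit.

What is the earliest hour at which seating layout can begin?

16

Stage build has no prerequisites, so it starts at hour 0 and finishes at hour 5.
Venue access waits on its own release at hour 2, so it starts at hour 2 and finishes at 2 + 8 = hour 10.
AV cabling has to wait for venue access (finishes hour 10, plus 2-hour gap → hour 12); stage build (finishes hour 5). The latest of these is hour 12, so AV cabling runs hour 12 to 12 + 4 = hour 16.
Seating layout waits on AV cabling (finishes hour 16); venue access (finishes hour 10, plus 2-hour gap → hour 12). The latest of these is hour 16, which is the earliest seating layout can start.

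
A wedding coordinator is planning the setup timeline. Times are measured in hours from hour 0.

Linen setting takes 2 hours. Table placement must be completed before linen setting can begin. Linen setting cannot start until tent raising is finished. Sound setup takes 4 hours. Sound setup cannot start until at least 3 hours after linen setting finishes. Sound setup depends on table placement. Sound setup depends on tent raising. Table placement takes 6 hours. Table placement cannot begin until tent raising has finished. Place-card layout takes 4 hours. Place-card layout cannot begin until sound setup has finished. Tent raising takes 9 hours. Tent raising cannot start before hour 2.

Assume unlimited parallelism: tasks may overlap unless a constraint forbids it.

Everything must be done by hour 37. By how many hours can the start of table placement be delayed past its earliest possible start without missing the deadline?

Tent raising cannot begin until its own release at hour 2. It runs from hour 2 to 2 + 9 = hour 11.
After tent raising (finishes hour 11), table placement can start at hour 11 and finishes at hour 17.

Working backward from the deadline:
Nothing follows place-card layout; the deadline of hour 37 is its only limit. It must start by 37 − 4 = hour 33.
Sound setup has to be done before place-card layout (must start by hour 33). That means finishing by hour 33, i.e. starting by 33 − 4 = hour 29.
Since sound setup (must start by hour 29, minus 3-hour gap → hour 26) depends on it, linen setting must finish by hour 26. Backing off its 2-hour duration gives a latest start of hour 24.
Table placement feeds linen setting (must start by hour 24); sound setup (must start by hour 29). Taking the minimum, table placement must finish by hour 24 and start by 24 − 6 = hour 18.
So table placement can start as early as hour 11 and as late as hour 18, giving 18 − 11 = 7 hours of slack.

7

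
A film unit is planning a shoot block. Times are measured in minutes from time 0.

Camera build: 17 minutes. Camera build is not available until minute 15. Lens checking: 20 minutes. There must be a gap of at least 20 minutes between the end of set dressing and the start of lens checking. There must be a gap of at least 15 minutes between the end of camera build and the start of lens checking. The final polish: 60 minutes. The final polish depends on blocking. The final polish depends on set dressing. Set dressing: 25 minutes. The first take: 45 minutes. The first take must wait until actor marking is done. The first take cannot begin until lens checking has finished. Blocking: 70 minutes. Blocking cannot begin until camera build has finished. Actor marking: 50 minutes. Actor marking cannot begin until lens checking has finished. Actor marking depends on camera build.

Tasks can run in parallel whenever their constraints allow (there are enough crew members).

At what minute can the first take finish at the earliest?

After its own release at minute 15, camera build can start at minute 15 and finishes at minute 32.
Nothing blocks set dressing, so it runs from minute 0 to minute 25.
Lens checking needs all of set dressing (finishes minute 25, plus 20-minute gap → minute 45); camera build (finishes minute 32, plus 15-minute gap → minute 47). That puts its earliest start at minute 47; it finishes at 47 + 20 = minute 67.
Actor marking cannot start until lens checking (finishes minute 67); camera build (finishes minute 32). The controlling bound is minute 67, so actor marking finishes at 67 + 50 = minute 117.
For the first take: actor marking (finishes minute 117); lens checking (finishes minute 67). Taking the maximum gives a start of minute 117, and it finishes at 117 + 45 = minute 162.

162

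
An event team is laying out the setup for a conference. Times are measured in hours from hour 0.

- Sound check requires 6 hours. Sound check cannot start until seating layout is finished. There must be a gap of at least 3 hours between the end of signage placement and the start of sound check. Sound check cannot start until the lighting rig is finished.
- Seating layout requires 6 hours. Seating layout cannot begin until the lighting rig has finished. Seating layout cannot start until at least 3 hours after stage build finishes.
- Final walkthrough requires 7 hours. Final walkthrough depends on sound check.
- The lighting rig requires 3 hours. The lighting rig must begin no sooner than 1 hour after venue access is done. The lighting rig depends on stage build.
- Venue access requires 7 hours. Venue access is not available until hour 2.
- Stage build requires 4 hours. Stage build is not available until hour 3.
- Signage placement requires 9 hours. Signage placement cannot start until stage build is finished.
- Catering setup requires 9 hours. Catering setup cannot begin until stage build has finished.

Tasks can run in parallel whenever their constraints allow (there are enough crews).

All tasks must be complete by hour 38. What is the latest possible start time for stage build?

Final walkthrough has no dependents, so it just needs to finish by hour 38. Starting by 38 − 7 = hour 31 achieves that.
Sound check has to be done before final walkthrough (must start by hour 31). That means finishing by hour 31, i.e. starting by 31 − 6 = hour 25.
Seating layout must finish before sound check (must start by hour 25). With a 6-hour duration, seating layout must start by 25 − 6 = hour 19.
The lighting rig must finish in time for seating layout (must start by hour 19); sound check (must start by hour 25). The tightest is hour 19, so the lighting rig must start by 19 − 3 = hour 16.
Since sound check (must start by hour 25, minus 3-hour gap → hour 22) depends on it, signage placement must finish by hour 22. Backing off its 9-hour duration gives a latest start of hour 13.
To finish by hour 38, catering setup (duration 9) must start no later than hour 29.
Stage build has several dependents: the lighting rig (must start by hour 16); seating layout (must start by hour 19, minus 3-hour gap → hour 16); signage placement (must start by hour 13); catering setup (must start by hour 29). The earliest of those limits is hour 13, so stage build must start by 13 − 4 = hour 9.

9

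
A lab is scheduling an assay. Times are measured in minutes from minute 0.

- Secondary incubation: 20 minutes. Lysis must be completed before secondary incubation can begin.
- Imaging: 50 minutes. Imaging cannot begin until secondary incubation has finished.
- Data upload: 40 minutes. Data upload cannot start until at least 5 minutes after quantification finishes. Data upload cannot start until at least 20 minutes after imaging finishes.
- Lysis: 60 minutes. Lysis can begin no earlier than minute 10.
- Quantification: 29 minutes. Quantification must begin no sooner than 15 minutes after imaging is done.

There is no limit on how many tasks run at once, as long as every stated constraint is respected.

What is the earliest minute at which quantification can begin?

155

After its own release at minute 10, lysis can start at minute 10 and finishes at minute 70.
Secondary incubation cannot begin until lysis (finishes minute 70). It runs from minute 70 to 70 + 20 = minute 90.
After secondary incubation (finishes minute 90), imaging can start at minute 90 and finishes at minute 140.
Quantification waits on imaging (finishes minute 140, plus 15-minute gap → minute 155), so the earliest it can start is minute 155.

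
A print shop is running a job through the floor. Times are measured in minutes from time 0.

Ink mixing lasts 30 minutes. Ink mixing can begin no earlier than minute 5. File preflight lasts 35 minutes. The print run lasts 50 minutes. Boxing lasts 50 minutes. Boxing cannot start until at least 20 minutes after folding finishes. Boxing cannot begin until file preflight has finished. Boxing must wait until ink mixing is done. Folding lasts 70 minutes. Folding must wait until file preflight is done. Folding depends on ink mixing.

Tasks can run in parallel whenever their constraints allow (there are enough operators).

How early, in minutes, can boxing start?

After its own release at minute 5, ink mixing can start at minute 5 and finishes at minute 35.
File preflight can start immediately at minute 0; it finishes at minute 35.
For folding: file preflight (finishes minute 35); ink mixing (finishes minute 35). Taking the maximum gives a start of minute 35, and it finishes at 35 + 70 = minute 105.
Boxing waits on folding (finishes minute 105, plus 20-minute gap → minute 125); file preflight (finishes minute 35); ink mixing (finishes minute 35). The latest of these is minute 125, which is the earliest boxing can start.

125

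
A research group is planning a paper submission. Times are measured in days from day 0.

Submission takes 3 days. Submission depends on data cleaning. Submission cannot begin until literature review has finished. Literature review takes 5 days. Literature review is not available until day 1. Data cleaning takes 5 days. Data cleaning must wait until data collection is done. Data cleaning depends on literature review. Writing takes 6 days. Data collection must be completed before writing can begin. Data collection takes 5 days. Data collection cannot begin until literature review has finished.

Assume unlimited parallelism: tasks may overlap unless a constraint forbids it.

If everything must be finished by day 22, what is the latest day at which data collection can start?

Nothing follows submission; the deadline of day 22 is its only limit. It must start by 22 − 3 = day 19.
Since submission (must start by day 19) depends on it, data cleaning must finish by day 19. Backing off its 5-day duration gives a latest start of day 14.
Writing must finish by day 22; it takes 6 days, so it must start by 22 − 6 = day 16.
Data collection has several dependents: data cleaning (must start by day 14); writing (must start by day 16). The earliest of those limits is day 14, so data collection must start by 14 − 5 = day 9.

9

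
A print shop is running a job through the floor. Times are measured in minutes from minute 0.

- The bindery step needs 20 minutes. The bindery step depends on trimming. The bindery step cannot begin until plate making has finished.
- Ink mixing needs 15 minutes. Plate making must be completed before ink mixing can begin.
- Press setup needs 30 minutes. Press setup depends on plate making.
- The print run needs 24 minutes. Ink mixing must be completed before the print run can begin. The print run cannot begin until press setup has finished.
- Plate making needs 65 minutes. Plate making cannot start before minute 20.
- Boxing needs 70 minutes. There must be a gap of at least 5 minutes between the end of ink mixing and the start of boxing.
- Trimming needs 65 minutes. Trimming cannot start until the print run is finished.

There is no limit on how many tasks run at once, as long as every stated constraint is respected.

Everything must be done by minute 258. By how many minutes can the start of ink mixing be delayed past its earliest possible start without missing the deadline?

Plate making waits on its own release at minute 20, so it starts at minute 20 and finishes at 20 + 65 = minute 85.
After plate making (finishes minute 85), ink mixing can start at minute 85 and finishes at minute 100.

Working backward from the deadline:
The bindery step must finish by minute 258; it takes 20 minutes, so it must start by 258 − 20 = minute 238.
Trimming feeds into the bindery step (must start by minute 238); so trimming must finish by minute 238 and therefore start by minute 173.
The print run must finish before trimming (must start by minute 173). With a 24-minute duration, the print run must start by 173 − 24 = minute 149.
Boxing must finish by minute 258; it takes 70 minutes, so it must start by 258 − 70 = minute 188.
Ink mixing must finish in time for the print run (must start by minute 149); boxing (must start by minute 188, minus 5-minute gap → minute 183). The tightest is minute 149, so ink mixing must start by 149 − 15 = minute 134.
So ink mixing can start as early as minute 85 and as late as minute 134, giving 134 − 85 = 49 minutes of slack.

49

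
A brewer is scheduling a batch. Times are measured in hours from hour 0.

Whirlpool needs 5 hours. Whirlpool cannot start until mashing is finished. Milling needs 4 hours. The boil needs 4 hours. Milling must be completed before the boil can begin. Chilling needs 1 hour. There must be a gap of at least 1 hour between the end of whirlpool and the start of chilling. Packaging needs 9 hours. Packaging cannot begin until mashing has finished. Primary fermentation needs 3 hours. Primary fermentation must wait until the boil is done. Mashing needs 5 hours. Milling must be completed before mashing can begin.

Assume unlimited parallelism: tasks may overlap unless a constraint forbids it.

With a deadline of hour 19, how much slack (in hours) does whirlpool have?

3

Nothing blocks milling, so it runs from hour 0 to hour 4.
Mashing waits on milling (finishes hour 4), so it starts at hour 4 and finishes at 4 + 5 = hour 9.
After mashing (finishes hour 9), whirlpool can start at hour 9 and finishes at hour 14.

Working backward from the deadline:
To finish by hour 19, chilling (duration 1) must start no later than hour 18.
Whirlpool has to be done before chilling (must start by hour 18, minus 1-hour gap → hour 17). That means finishing by hour 17, i.e. starting by 17 − 5 = hour 12.
So whirlpool can start as early as hour 9 and as late as hour 12, giving 12 − 9 = 3 hours of slack.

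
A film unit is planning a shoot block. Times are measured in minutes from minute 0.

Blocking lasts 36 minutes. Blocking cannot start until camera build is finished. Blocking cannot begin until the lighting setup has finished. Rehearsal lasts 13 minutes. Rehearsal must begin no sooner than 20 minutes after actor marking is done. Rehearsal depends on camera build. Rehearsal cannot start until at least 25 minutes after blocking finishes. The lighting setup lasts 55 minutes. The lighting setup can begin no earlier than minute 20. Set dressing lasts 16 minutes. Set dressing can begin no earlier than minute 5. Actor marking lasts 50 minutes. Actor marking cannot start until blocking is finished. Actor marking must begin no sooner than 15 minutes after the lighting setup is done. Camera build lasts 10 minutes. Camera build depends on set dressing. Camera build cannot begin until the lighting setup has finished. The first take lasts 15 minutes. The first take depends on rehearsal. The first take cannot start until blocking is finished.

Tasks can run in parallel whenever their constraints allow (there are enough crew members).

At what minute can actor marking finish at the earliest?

171

The lighting setup cannot begin until its own release at minute 20. It runs from minute 20 to 20 + 55 = minute 75.
Set dressing waits on its own release at minute 5, so it starts at minute 5 and finishes at 5 + 16 = minute 21.
For camera build: set dressing (finishes minute 21); the lighting setup (finishes minute 75). Taking the maximum gives a start of minute 75, and it finishes at 75 + 10 = minute 85.
For blocking: camera build (finishes minute 85); the lighting setup (finishes minute 75). Taking the maximum gives a start of minute 85, and it finishes at 85 + 36 = minute 121.
Actor marking needs all of blocking (finishes minute 121); the lighting setup (finishes minute 75, plus 15-minute gap → minute 90). That puts its earliest start at minute 121; it finishes at 121 + 50 = minute 171.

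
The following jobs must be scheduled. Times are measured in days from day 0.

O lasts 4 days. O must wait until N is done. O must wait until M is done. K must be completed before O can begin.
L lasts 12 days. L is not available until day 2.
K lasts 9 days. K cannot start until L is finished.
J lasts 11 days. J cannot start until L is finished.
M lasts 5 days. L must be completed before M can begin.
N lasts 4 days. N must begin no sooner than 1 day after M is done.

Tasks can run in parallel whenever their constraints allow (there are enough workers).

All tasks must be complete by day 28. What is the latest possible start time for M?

14

To finish by day 28, O (duration 4) must start no later than day 24.
N has to be done before O (must start by day 24). That means finishing by day 24, i.e. starting by 24 − 4 = day 20.
M feeds N (must start by day 20, minus 1-day gap → day 19); O (must start by day 24). Taking the minimum, M must finish by day 19 and start by 19 − 5 = day 14.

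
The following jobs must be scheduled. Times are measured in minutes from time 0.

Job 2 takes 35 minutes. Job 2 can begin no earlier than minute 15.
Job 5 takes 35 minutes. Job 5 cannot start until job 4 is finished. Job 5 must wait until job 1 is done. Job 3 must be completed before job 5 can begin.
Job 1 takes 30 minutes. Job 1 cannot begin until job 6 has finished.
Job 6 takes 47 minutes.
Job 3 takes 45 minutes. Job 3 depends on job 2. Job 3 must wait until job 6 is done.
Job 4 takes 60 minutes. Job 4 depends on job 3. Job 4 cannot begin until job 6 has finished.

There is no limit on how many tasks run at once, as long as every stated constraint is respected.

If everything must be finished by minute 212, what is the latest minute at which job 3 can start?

72

Job 5 must finish by minute 212; it takes 35 minutes, so it must start by 212 − 35 = minute 177.
Job 4 feeds into job 5 (must start by minute 177); so job 4 must finish by minute 177 and therefore start by minute 117.
Job 3 must finish in time for job 4 (must start by minute 117); job 5 (must start by minute 177). The tightest is minute 117, so job 3 must start by 117 − 45 = minute 72.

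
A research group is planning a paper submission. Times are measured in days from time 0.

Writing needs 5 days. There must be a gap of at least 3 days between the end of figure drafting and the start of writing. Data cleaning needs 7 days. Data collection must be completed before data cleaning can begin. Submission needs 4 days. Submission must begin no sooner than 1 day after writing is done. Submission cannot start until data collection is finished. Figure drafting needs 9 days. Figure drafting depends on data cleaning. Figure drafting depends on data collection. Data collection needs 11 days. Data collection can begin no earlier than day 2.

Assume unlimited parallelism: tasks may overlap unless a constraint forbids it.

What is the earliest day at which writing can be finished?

After its own release at day 2, data collection can start at day 2 and finishes at day 13.
Data cleaning waits on data collection (finishes day 13), so it starts at day 13 and finishes at 13 + 7 = day 20.
Figure drafting cannot start until data cleaning (finishes day 20); data collection (finishes day 13). The controlling bound is day 20, so figure drafting finishes at 20 + 9 = day 29.
Writing cannot begin until figure drafting (finishes day 29, plus 3-day gap → day 32). It runs from day 32 to 32 + 5 = day 37.

37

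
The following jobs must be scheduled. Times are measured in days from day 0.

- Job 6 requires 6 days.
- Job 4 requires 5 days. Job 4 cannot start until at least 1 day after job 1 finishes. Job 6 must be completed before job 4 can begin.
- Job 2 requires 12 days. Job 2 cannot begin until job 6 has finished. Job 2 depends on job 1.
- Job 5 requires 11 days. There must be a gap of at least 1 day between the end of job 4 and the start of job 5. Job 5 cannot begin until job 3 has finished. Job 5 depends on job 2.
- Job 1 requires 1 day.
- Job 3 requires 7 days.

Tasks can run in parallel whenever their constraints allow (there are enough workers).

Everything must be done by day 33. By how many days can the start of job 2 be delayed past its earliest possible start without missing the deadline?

4

Job 6 can start immediately at day 0; it finishes at day 6.
Nothing blocks job 1, so it runs from day 0 to day 1.
For job 2: job 6 (finishes day 6); job 1 (finishes day 1). Taking the maximum gives a start of day 6, and it finishes at 6 + 12 = day 18.

Working backward from the deadline:
Nothing follows job 5; the deadline of day 33 is its only limit. It must start by 33 − 11 = day 22.
Job 2 feeds into job 5 (must start by day 22); so job 2 must finish by day 22 and therefore start by day 10.
So job 2 can start as early as day 6 and as late as day 10, giving 10 − 6 = 4 days of slack.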